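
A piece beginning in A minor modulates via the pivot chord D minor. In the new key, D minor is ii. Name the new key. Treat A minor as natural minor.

The numeral ii denotes a minor triad on scale degree 2. With D on degree 2, the tonic of the new key is C.
Degree 2 carries a minor triad in major keys, so the destination is C major.
Check: the diatonic triads of C major are C (I), Dm (ii), Em (iii), F (IV), G (V), Am (vi), Bdim (vii°) — D minor is indeed ii.

C major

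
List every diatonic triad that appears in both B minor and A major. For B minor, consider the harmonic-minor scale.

Bm

Triads in B minor (harmonic minor): Bm (i), C#dim (ii°), Daug (III+), Em (iv), F# (V), G (VI), A#dim (vii°).
Triads in A major: A (I), Bm (ii), C#m (iii), D (IV), E (V), F#m (vi), G#dim (vii°).
Shared triads with their functions: Bm (i in B minor, ii in A major).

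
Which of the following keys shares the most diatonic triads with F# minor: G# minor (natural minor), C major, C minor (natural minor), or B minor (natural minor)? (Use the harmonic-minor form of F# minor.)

B minor

Triads of F# minor (harmonic minor): F# minor (i), G# diminished (ii°), A augmented (III+), B minor (iv), C# major (V), D major (VI), E# diminished (vii°).
G# minor (natural minor) shares 0: none.
C major shares 0: none.
C minor (natural minor) shares 0: none.
B minor (natural minor) shares 3: F#m, Bm, D.
The most common triads (3) are shared with B minor.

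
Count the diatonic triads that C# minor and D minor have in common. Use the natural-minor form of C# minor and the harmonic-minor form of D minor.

1

Diatonic triads of C# minor (natural minor): C# minor (i), D# diminished (ii°), E major (III), F# minor (iv), G# minor (v), A major (VI), B major (VII).
Diatonic triads of D minor (harmonic minor): D minor (i), E diminished (ii°), F augmented (III+), G minor (iv), A major (V), Bb major (VI), C# diminished (vii°).
Matching root and quality in both lists: A major.
That gives 1 common triad.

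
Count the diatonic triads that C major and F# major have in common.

Diatonic triads of C major: C (I), Dm (ii), Em (iii), F (IV), G (V), Am (vi), Bdim (vii°).
Diatonic triads of F# major: F# (I), G#m (ii), A#m (iii), B (IV), C# (V), D#m (vi), E#dim (vii°).
No triad has the same root and quality in both keys.

0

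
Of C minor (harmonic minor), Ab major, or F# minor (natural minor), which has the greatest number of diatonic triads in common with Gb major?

Triads of Gb major: Gb (I), Abm (ii), Bbm (iii), Cb (IV), Db (V), Ebm (vi), Fdim (vii°).
C minor (harmonic minor) shares 0: none.
Ab major shares 2: Bbm, Db.
F# minor (natural minor) shares 0: none.
The most common triads (2) are shared with Ab major.

Ab major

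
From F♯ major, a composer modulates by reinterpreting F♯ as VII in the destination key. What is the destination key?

The numeral VII denotes a major triad on scale degree 7. With F♯ on degree 7, the tonic of the new key is G♯.
Degree 7 carries a major triad in natural-minor keys, so the destination is G♯ minor.
Check: the diatonic triads of G♯ minor (natural minor) are G♯m (i), A♯dim (ii°), B (III), C♯m (iv), D♯m (v), E (VI), F♯ (VII) — F♯ is indeed VII.

G♯ minor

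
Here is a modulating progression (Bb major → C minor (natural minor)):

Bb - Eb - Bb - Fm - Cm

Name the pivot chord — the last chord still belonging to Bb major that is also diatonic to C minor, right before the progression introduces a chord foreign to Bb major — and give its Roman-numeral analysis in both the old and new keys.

Chords diatonic to Bb major: Bb, Cm, Dm, Eb, F, Gm, Adim.
Reading the progression, the first chord not in that set is Fm, so the modulation leaves Bb major there.
The chord immediately before Fm is Bb, which is diatonic to both keys: I in Bb major and VII in C minor.

Bb — I in Bb major, VII in C minor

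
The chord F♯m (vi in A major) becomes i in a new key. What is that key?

F♯ minor

The numeral i denotes a minor triad on scale degree 1. With F♯ on degree 1, the tonic of the new key is F♯.
Degree 1 carries a minor triad in minor keys, so the destination is F♯ minor.
Check: the diatonic triads of F♯ minor (natural minor) are F♯m (i), G♯dim (ii°), A (III), Bm (iv), C♯m (v), D (VI), E (VII) — F♯m is indeed i.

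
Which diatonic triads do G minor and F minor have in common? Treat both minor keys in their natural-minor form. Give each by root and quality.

Cm, E♭

Triads in G minor (natural minor): Gm (i), Adim (ii°), B♭ (III), Cm (iv), Dm (v), E♭ (VI), F (VII).
Triads in F minor (natural minor): Fm (i), Gdim (ii°), A♭ (III), B♭m (iv), Cm (v), D♭ (VI), E♭ (VII).
Shared triads with their functions: Cm (iv in G minor, v in F minor); E♭ (VI in G minor, VII in F minor).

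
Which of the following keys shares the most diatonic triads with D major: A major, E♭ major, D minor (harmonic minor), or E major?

A major

Triads of D major: D (I), Em (ii), F♯m (iii), G (IV), A (V), Bm (vi), C♯dim (vii°).
A major shares 4: D, F♯m, A, Bm.
E♭ major shares 0: none.
D minor (harmonic minor) shares 2: A, C♯dim.
E major shares 2: F♯m, A.
The most common triads (4) are shared with A major.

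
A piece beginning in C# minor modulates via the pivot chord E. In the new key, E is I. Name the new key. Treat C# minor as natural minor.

The numeral I denotes a major triad on scale degree 1. With E on degree 1, the tonic of the new key is E.
Degree 1 carries a major triad in major keys, so the destination is E major.
Check: the diatonic triads of E major are E (I), F#m (ii), G#m (iii), A (IV), B (V), C#m (vi), D#dim (vii°) — E is indeed I.

E major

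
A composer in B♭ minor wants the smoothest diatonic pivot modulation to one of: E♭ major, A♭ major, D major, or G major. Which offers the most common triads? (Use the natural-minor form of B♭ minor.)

A♭ major

Triads of B♭ minor (natural minor): B♭ minor (i), C diminished (ii°), D♭ major (III), E♭ minor (iv), F minor (v), G♭ major (VI), A♭ major (VII).
E♭ major shares 2: Fm, A♭.
A♭ major shares 4: B♭m, D♭, Fm, A♭.
D major shares 0: none.
G major shares 0: none.
The most common triads (4) are shared with A♭ major.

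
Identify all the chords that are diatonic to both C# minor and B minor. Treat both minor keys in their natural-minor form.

Triads in C# minor (natural minor): C#m (i), D#dim (ii°), E (III), F#m (iv), G#m (v), A (VI), B (VII).
Triads in B minor (natural minor): Bm (i), C#dim (ii°), D (III), Em (iv), F#m (v), G (VI), A (VII).
Shared triads with their functions: F#m (iv in C# minor, v in B minor); A (VI in C# minor, VII in B minor).

F#m, A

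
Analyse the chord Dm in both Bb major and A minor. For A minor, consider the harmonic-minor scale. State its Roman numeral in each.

iii in Bb major; iv in A minor

The scale of Bb major is Bb C D Eb F G A; D is degree 3, and the triad built there (D-F-A) is minor, so it is iii.
The scale of A minor (harmonic minor) is A B C D E F G#; D is degree 4, and the triad built there (D-F-A) is minor, so it is iv.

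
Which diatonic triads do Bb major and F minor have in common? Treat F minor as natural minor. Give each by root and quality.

Triads in Bb major: Bb (I), Cm (ii), Dm (iii), Eb (IV), F (V), Gm (vi), Adim (vii°).
Triads in F minor (natural minor): Fm (i), Gdim (ii°), Ab (III), Bbm (iv), Cm (v), Db (VI), Eb (VII).
Shared triads with their functions: Cm (ii in Bb major, v in F minor); Eb (IV in Bb major, VII in F minor).

Cm, Eb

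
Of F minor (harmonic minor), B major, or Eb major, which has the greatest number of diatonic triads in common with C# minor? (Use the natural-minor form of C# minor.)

Triads of C# minor (natural minor): C#m (i), D#dim (ii°), E (III), F#m (iv), G#m (v), A (VI), B (VII).
F minor (harmonic minor) shares 0: none.
B major shares 4: C#m, E, G#m, B.
Eb major shares 0: none.
The most common triads (4) are shared with B major.

B major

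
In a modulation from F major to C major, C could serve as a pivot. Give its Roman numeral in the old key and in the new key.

The scale of F major is F G A B♭ C D E; C is degree 5, and the triad built there (C-E-G) is major, so it is V.
The scale of C major is C D E F G A B; C is degree 1, and the triad built there (C-E-G) is major, so it is I.

V in F major; I in C major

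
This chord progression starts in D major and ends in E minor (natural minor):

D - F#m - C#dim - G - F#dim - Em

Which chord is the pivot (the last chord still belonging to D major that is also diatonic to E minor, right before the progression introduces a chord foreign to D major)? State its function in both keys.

Chords diatonic to D major: D, Em, F#m, G, A, Bm, C#dim.
Reading the progression, the first chord not in that set is F#dim, so the modulation leaves D major there.
The chord immediately before F#dim is G, which is diatonic to both keys: IV in D major and III in E minor.

G — IV in D major, III in E minor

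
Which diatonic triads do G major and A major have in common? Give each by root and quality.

Triads in G major: G (I), Am (ii), Bm (iii), C (IV), D (V), Em (vi), F#dim (vii°).
Triads in A major: A (I), Bm (ii), C#m (iii), D (IV), E (V), F#m (vi), G#dim (vii°).
Shared triads with their functions: Bm (iii in G major, ii in A major); D (V in G major, IV in A major).

Bm, D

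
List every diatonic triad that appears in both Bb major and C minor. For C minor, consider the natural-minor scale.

Triads in Bb major: Bb (I), Cm (ii), Dm (iii), Eb (IV), F (V), Gm (vi), Adim (vii°).
Triads in C minor (natural minor): Cm (i), Ddim (ii°), Eb (III), Fm (iv), Gm (v), Ab (VI), Bb (VII).
Shared triads with their functions: Bb (I in Bb major, VII in C minor); Cm (ii in Bb major, i in C minor); Eb (IV in Bb major, III in C minor); Gm (vi in Bb major, v in C minor).

Bb, Cm, Eb, Gm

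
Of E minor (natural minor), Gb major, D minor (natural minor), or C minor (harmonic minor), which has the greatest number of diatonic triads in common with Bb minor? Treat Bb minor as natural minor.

Triads of Bb minor (natural minor): Bbm (i), Cdim (ii°), Db (III), Ebm (iv), Fm (v), Gb (VI), Ab (VII).
E minor (natural minor) shares 0: none.
Gb major shares 4: Bbm, Db, Ebm, Gb.
D minor (natural minor) shares 0: none.
C minor (harmonic minor) shares 2: Fm, Ab.
The most common triads (4) are shared with Gb major.

Gb major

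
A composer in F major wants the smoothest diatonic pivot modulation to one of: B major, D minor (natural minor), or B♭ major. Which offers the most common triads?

D minor

Triads of F major: F major (I), G minor (ii), A minor (iii), B♭ major (IV), C major (V), D minor (vi), E diminished (vii°).
B major shares 0: none.
D minor (natural minor) shares 7: F, Gm, Am, B♭, C, Dm, Edim.
B♭ major shares 4: F, Gm, B♭, Dm.
The most common triads (7) are shared with D minor.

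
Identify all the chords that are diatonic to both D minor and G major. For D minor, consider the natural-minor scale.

Triads in D minor (natural minor): Dm (i), Edim (ii°), F (III), Gm (iv), Am (v), Bb (VI), C (VII).
Triads in G major: G (I), Am (ii), Bm (iii), C (IV), D (V), Em (vi), F#dim (vii°).
Shared triads with their functions: Am (v in D minor, ii in G major); C (VII in D minor, IV in G major).

Am, C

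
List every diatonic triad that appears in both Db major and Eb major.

Triads in Db major: Db (I), Ebm (ii), Fm (iii), Gb (IV), Ab (V), Bbm (vi), Cdim (vii°).
Triads in Eb major: Eb (I), Fm (ii), Gm (iii), Ab (IV), Bb (V), Cm (vi), Ddim (vii°).
Shared triads with their functions: Fm (iii in Db major, ii in Eb major); Ab (V in Db major, IV in Eb major).

Fm, Ab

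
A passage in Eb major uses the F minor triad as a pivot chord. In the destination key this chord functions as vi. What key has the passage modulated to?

The numeral vi denotes a minor triad on scale degree 6. With F on degree 6, the tonic of the new key is Ab.
Degree 6 carries a minor triad in major keys, so the destination is Ab major.
Check: the diatonic triads of Ab major are Ab (I), Bbm (ii), Cm (iii), Db (IV), Eb (V), Fm (vi), Gdim (vii°) — F minor is indeed vi.

Ab major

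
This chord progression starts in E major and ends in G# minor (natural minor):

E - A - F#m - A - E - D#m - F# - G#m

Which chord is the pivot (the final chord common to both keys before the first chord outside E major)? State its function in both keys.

E — I in E major, VI in G# minor

Chords diatonic to E major: E, F#m, G#m, A, B, C#m, D#dim.
Reading the progression, the first chord not in that set is D#m, so the modulation leaves E major there.
The chord immediately before D#m is E, which is diatonic to both keys: I in E major and VI in G# minor.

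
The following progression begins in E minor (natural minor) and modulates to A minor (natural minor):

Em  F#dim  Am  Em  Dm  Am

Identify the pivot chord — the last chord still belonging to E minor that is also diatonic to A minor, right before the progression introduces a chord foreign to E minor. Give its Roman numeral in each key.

Em — i in E minor, v in A minor

Chords diatonic to E minor: Em, F#dim, G, Am, Bm, C, D.
Reading the progression, the first chord not in that set is Dm, so the modulation leaves E minor there.
The chord immediately before Dm is Em, which is diatonic to both keys: i in E minor and v in A minor.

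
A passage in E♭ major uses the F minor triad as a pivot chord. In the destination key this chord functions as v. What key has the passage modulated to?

The numeral v denotes a minor triad on scale degree 5. With F on degree 5, the tonic of the new key is B♭.
Degree 5 carries a minor triad in natural-minor keys, so the destination is B♭ minor.
Check: the diatonic triads of B♭ minor (natural minor) are B♭m (i), Cdim (ii°), D♭ (III), E♭m (iv), Fm (v), G♭ (VI), A♭ (VII) — F minor is indeed v.

B♭ minor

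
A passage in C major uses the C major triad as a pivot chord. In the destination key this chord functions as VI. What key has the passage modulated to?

The numeral VI denotes a major triad on scale degree 6. With C on degree 6, the tonic of the new key is E.
Degree 6 carries a major triad in minor keys, so the destination is E minor.
Check: the diatonic triads of E minor (natural minor) are Em (i), F♯dim (ii°), G (III), Am (iv), Bm (v), C (VI), D (VII) — C major is indeed VI.

E minor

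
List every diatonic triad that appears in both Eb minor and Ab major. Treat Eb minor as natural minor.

Triads in Eb minor (natural minor): Ebm (i), Fdim (ii°), Gb (III), Abm (iv), Bbm (v), Cb (VI), Db (VII).
Triads in Ab major: Ab (I), Bbm (ii), Cm (iii), Db (IV), Eb (V), Fm (vi), Gdim (vii°).
Shared triads with their functions: Bbm (v in Eb minor, ii in Ab major); Db (VII in Eb minor, IV in Ab major).

Bbm, Db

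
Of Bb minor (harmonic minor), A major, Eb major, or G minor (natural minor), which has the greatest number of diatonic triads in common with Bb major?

G minor

Triads of Bb major: Bb major (I), C minor (ii), D minor (iii), Eb major (IV), F major (V), G minor (vi), A diminished (vii°).
Bb minor (harmonic minor) shares 2: F, Adim.
A major shares 0: none.
Eb major shares 4: Bb, Cm, Eb, Gm.
G minor (natural minor) shares 7: Bb, Cm, Dm, Eb, F, Gm, Adim.
The most common triads (7) are shared with G minor.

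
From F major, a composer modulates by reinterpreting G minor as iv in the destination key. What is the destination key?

D minor

The numeral iv denotes a minor triad on scale degree 4. With G on degree 4, the tonic of the new key is D.
Degree 4 carries a minor triad in minor keys, so the destination is D minor.
Check: the diatonic triads of D minor (natural minor) are Dm (i), Edim (ii°), F (III), Gm (iv), Am (v), B♭ (VI), C (VII) — G minor is indeed iv.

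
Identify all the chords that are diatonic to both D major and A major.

D, F♯m, A, Bm

Triads in D major: D major (I), E minor (ii), F♯ minor (iii), G major (IV), A major (V), B minor (vi), C♯ diminished (vii°).
Triads in A major: A major (I), B minor (ii), C♯ minor (iii), D major (IV), E major (V), F♯ minor (vi), G♯ diminished (vii°).
Shared triads with their functions: D major (I in D major, IV in A major); F♯ minor (iii in D major, vi in A major); A major (V in D major, I in A major); B minor (vi in D major, ii in A major).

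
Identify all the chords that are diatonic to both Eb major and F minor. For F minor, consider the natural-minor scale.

Eb, Fm, Ab, Cm

Triads in Eb major: Eb major (I), F minor (ii), G minor (iii), Ab major (IV), Bb major (V), C minor (vi), D diminished (vii°).
Triads in F minor (natural minor): F minor (i), G diminished (ii°), Ab major (III), Bb minor (iv), C minor (v), Db major (VI), Eb major (VII).
Shared triads with their functions: Eb major (I in Eb major, VII in F minor); F minor (ii in Eb major, i in F minor); Ab major (IV in Eb major, III in F minor); C minor (vi in Eb major, v in F minor).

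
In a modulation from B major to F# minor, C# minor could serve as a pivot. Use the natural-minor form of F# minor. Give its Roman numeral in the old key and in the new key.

ii in B major; v in F# minor

The scale of B major is B C# D# E F# G# A#; C# is degree 2, and the triad built there (C#-E-G#) is minor, so it is ii.
The scale of F# minor (natural minor) is F# G# A B C# D E; C# is degree 5, and the triad built there (C#-E-G#) is minor, so it is v.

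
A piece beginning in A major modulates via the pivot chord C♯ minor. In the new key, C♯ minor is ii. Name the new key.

The numeral ii denotes a minor triad on scale degree 2. With C♯ on degree 2, the tonic of the new key is B.
Degree 2 carries a minor triad in major keys, so the destination is B major.
Check: the diatonic triads of B major are B (I), C♯m (ii), D♯m (iii), E (IV), F♯ (V), G♯m (vi), A♯dim (vii°) — C♯ minor is indeed ii.

B major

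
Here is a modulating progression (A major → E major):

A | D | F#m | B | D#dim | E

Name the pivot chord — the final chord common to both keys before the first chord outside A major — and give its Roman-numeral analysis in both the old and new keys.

F#m — vi in A major, ii in E major

Chords diatonic to A major: A, Bm, C#m, D, E, F#m, G#dim.
Reading the progression, the first chord not in that set is B, so the modulation leaves A major there.
The chord immediately before B is F#m, which is diatonic to both keys: vi in A major and ii in E major.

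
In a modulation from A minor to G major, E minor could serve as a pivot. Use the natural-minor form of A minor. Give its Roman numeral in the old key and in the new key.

v in A minor; vi in G major

The scale of A minor (natural minor) is A B C D E F G; E is degree 5, and the triad built there (E-G-B) is minor, so it is v.
The scale of G major is G A B C D E F#; E is degree 6, and the triad built there (E-G-B) is minor, so it is vi.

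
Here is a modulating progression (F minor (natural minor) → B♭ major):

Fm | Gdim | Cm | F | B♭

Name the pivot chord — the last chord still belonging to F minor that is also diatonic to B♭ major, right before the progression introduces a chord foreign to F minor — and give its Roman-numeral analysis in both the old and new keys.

Chords diatonic to F minor: Fm, Gdim, A♭, B♭m, Cm, D♭, E♭.
Reading the progression, the first chord not in that set is F, so the modulation leaves F minor there.
The chord immediately before F is Cm, which is diatonic to both keys: v in F minor and ii in B♭ major.

Cm — v in F minor, ii in B♭ major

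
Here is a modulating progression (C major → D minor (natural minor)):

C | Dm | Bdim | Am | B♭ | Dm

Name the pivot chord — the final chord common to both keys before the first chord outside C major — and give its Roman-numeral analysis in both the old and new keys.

Chords diatonic to C major: C, Dm, Em, F, G, Am, Bdim.
Reading the progression, the first chord not in that set is B♭, so the modulation leaves C major there.
The chord immediately before B♭ is Am, which is diatonic to both keys: vi in C major and v in D minor.

Am — vi in C major, v in D minor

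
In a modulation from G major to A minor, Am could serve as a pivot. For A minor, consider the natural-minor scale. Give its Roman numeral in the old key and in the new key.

The scale of G major is G A B C D E F#; A is degree 2, and the triad built there (A-C-E) is minor, so it is ii.
The scale of A minor (natural minor) is A B C D E F G; A is degree 1, and the triad built there (A-C-E) is minor, so it is i.

ii in G major; i in A minor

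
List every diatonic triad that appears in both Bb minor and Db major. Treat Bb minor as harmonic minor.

Bbm, Cdim, Ebm, Gb

Triads in Bb minor (harmonic minor): Bb minor (i), C diminished (ii°), Db augmented (III+), Eb minor (iv), F major (V), Gb major (VI), A diminished (vii°).
Triads in Db major: Db major (I), Eb minor (ii), F minor (iii), Gb major (IV), Ab major (V), Bb minor (vi), C diminished (vii°).
Shared triads with their functions: Bb minor (i in Bb minor, vi in Db major); C diminished (ii° in Bb minor, vii° in Db major); Eb minor (iv in Bb minor, ii in Db major); Gb major (VI in Bb minor, IV in Db major).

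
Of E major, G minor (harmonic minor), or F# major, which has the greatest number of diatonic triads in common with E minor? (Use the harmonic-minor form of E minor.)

E major

Triads of E minor (harmonic minor): E minor (i), F# diminished (ii°), G augmented (III+), A minor (iv), B major (V), C major (VI), D# diminished (vii°).
E major shares 2: B, D#dim.
G minor (harmonic minor) shares 1: F#dim.
F# major shares 1: B.
The most common triads (2) are shared with E major.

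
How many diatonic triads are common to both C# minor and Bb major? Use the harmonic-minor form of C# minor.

Diatonic triads of C# minor (harmonic minor): C# minor (i), D# diminished (ii°), E augmented (III+), F# minor (iv), G# major (V), A major (VI), B# diminished (vii°).
Diatonic triads of Bb major: Bb major (I), C minor (ii), D minor (iii), Eb major (IV), F major (V), G minor (vi), A diminished (vii°).
No triad has the same root and quality in both keys.

0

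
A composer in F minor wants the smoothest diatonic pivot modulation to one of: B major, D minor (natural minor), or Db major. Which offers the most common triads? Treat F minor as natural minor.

Db major

Triads of F minor (natural minor): Fm (i), Gdim (ii°), Ab (III), Bbm (iv), Cm (v), Db (VI), Eb (VII).
B major shares 0: none.
D minor (natural minor) shares 0: none.
Db major shares 4: Fm, Ab, Bbm, Db.
The most common triads (4) are shared with Db major.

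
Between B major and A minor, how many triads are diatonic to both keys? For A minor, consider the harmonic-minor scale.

1

Diatonic triads of B major: B major (I), C♯ minor (ii), D♯ minor (iii), E major (IV), F♯ major (V), G♯ minor (vi), A♯ diminished (vii°).
Diatonic triads of A minor (harmonic minor): A minor (i), B diminished (ii°), C augmented (III+), D minor (iv), E major (V), F major (VI), G♯ diminished (vii°).
Matching root and quality in both lists: E major.
That gives 1 common triad.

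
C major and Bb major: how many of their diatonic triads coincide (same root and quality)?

2

Diatonic triads of C major: C (I), Dm (ii), Em (iii), F (IV), G (V), Am (vi), Bdim (vii°).
Diatonic triads of Bb major: Bb (I), Cm (ii), Dm (iii), Eb (IV), F (V), Gm (vi), Adim (vii°).
Matching root and quality in both lists: Dm, F.
That gives 2 common triads.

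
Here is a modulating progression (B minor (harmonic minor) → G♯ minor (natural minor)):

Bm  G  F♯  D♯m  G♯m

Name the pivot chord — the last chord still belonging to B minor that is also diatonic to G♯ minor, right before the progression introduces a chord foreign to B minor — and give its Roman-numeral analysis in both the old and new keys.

F♯ — V in B minor, VII in G♯ minor

Chords diatonic to B minor: Bm, C♯dim, Daug, Em, F♯, G, A♯dim.
Reading the progression, the first chord not in that set is D♯m, so the modulation leaves B minor there.
The chord immediately before D♯m is F♯, which is diatonic to both keys: V in B minor and VII in G♯ minor.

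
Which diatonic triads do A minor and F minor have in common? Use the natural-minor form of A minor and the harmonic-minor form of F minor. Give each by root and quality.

Triads in A minor (natural minor): A minor (i), B diminished (ii°), C major (III), D minor (iv), E minor (v), F major (VI), G major (VII).
Triads in F minor (harmonic minor): F minor (i), G diminished (ii°), Ab augmented (III+), Bb minor (iv), C major (V), Db major (VI), E diminished (vii°).
Shared triads with their functions: C major (III in A minor, V in F minor).

C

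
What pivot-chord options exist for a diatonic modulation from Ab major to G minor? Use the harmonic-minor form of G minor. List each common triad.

Cm, Eb

Triads in Ab major: Ab (I), Bbm (ii), Cm (iii), Db (IV), Eb (V), Fm (vi), Gdim (vii°).
Triads in G minor (harmonic minor): Gm (i), Adim (ii°), Bbaug (III+), Cm (iv), D (V), Eb (VI), F#dim (vii°).
Shared triads with their functions: Cm (iii in Ab major, iv in G minor); Eb (V in Ab major, VI in G minor).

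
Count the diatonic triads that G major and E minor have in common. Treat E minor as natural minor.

7

Diatonic triads of G major: G major (I), A minor (ii), B minor (iii), C major (IV), D major (V), E minor (vi), F# diminished (vii°).
Diatonic triads of E minor (natural minor): E minor (i), F# diminished (ii°), G major (III), A minor (iv), B minor (v), C major (VI), D major (VII).
Matching root and quality in both lists: G major, A minor, B minor, C major, D major, E minor, F# diminished.
That gives 7 common triads.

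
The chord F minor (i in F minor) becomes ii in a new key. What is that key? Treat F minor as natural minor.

E♭ major

The numeral ii denotes a minor triad on scale degree 2. With F on degree 2, the tonic of the new key is E♭.
Degree 2 carries a minor triad in major keys, so the destination is E♭ major.
Check: the diatonic triads of E♭ major are E♭ (I), Fm (ii), Gm (iii), A♭ (IV), B♭ (V), Cm (vi), Ddim (vii°) — F minor is indeed ii.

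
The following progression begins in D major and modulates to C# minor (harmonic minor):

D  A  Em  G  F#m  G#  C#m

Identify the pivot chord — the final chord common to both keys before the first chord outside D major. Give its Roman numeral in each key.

Chords diatonic to D major: D, Em, F#m, G, A, Bm, C#dim.
Reading the progression, the first chord not in that set is G#, so the modulation leaves D major there.
The chord immediately before G# is F#m, which is diatonic to both keys: iii in D major and iv in C# minor.

F#m — iii in D major, iv in C# minor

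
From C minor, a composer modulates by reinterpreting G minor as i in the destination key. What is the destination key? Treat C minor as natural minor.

G minor

The numeral i denotes a minor triad on scale degree 1. With G on degree 1, the tonic of the new key is G.
Degree 1 carries a minor triad in minor keys, so the destination is G minor.
Check: the diatonic triads of G minor (natural minor) are Gm (i), Adim (ii°), Bb (III), Cm (iv), Dm (v), Eb (VI), F (VII) — G minor is indeed i.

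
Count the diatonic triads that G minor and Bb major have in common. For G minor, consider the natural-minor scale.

7

Diatonic triads of G minor (natural minor): Gm (i), Adim (ii°), Bb (III), Cm (iv), Dm (v), Eb (VI), F (VII).
Diatonic triads of Bb major: Bb (I), Cm (ii), Dm (iii), Eb (IV), F (V), Gm (vi), Adim (vii°).
Matching root and quality in both lists: Gm, Adim, Bb, Cm, Dm, Eb, F.
That gives 7 common triads.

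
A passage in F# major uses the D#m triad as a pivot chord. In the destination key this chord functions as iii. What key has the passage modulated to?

B major

The numeral iii denotes a minor triad on scale degree 3. With D# on degree 3, the tonic of the new key is B.
Degree 3 carries a minor triad in major keys, so the destination is B major.
Check: the diatonic triads of B major are B (I), C#m (ii), D#m (iii), E (IV), F# (V), G#m (vi), A#dim (vii°) — D#m is indeed iii.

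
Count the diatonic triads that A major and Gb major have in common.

Diatonic triads of A major: A (I), Bm (ii), C#m (iii), D (IV), E (V), F#m (vi), G#dim (vii°).
Diatonic triads of Gb major: Gb (I), Abm (ii), Bbm (iii), Cb (IV), Db (V), Ebm (vi), Fdim (vii°).
No triad has the same root and quality in both keys.

0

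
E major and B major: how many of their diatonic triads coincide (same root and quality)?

Diatonic triads of E major: E major (I), F# minor (ii), G# minor (iii), A major (IV), B major (V), C# minor (vi), D# diminished (vii°).
Diatonic triads of B major: B major (I), C# minor (ii), D# minor (iii), E major (IV), F# major (V), G# minor (vi), A# diminished (vii°).
Matching root and quality in both lists: E major, G# minor, B major, C# minor.
That gives 4 common triads.

4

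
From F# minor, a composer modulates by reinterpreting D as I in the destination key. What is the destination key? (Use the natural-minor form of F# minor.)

The numeral I denotes a major triad on scale degree 1. With D on degree 1, the tonic of the new key is D.
Degree 1 carries a major triad in major keys, so the destination is D major.
Check: the diatonic triads of D major are D (I), Em (ii), F#m (iii), G (IV), A (V), Bm (vi), C#dim (vii°) — D is indeed I.

D major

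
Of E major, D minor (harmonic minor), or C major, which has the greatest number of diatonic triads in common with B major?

E major

Triads of B major: B major (I), C# minor (ii), D# minor (iii), E major (IV), F# major (V), G# minor (vi), A# diminished (vii°).
E major shares 4: B, C#m, E, G#m.
D minor (harmonic minor) shares 0: none.
C major shares 0: none.
The most common triads (4) are shared with E major.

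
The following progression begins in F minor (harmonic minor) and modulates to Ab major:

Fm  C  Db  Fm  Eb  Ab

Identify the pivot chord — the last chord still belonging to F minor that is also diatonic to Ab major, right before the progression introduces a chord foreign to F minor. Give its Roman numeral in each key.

Fm — i in F minor, vi in Ab major

Chords diatonic to F minor: Fm, Gdim, Abaug, Bbm, C, Db, Edim.
Reading the progression, the first chord not in that set is Eb, so the modulation leaves F minor there.
The chord immediately before Eb is Fm, which is diatonic to both keys: i in F minor and vi in Ab major.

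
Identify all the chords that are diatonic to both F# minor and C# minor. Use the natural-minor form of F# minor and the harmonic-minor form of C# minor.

F#m, A, C#m

Triads in F# minor (natural minor): F# minor (i), G# diminished (ii°), A major (III), B minor (iv), C# minor (v), D major (VI), E major (VII).
Triads in C# minor (harmonic minor): C# minor (i), D# diminished (ii°), E augmented (III+), F# minor (iv), G# major (V), A major (VI), B# diminished (vii°).
Shared triads with their functions: F# minor (i in F# minor, iv in C# minor); A major (III in F# minor, VI in C# minor); C# minor (v in F# minor, i in C# minor).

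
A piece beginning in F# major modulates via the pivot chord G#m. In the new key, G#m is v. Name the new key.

C# minor

The numeral v denotes a minor triad on scale degree 5. With G# on degree 5, the tonic of the new key is C#.
Degree 5 carries a minor triad in natural-minor keys, so the destination is C# minor.
Check: the diatonic triads of C# minor (natural minor) are C#m (i), D#dim (ii°), E (III), F#m (iv), G#m (v), A (VI), B (VII) — G#m is indeed v.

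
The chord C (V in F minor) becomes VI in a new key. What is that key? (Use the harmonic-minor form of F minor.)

The numeral VI denotes a major triad on scale degree 6. With C on degree 6, the tonic of the new key is E.
Degree 6 carries a major triad in minor keys, so the destination is E minor.
Check: the diatonic triads of E minor (natural minor) are Em (i), F#dim (ii°), G (III), Am (iv), Bm (v), C (VI), D (VII) — C is indeed VI.

E minor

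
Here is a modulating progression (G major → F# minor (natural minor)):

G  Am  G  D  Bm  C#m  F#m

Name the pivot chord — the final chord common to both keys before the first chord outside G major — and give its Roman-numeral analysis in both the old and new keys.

Bm — iii in G major, iv in F# minor

Chords diatonic to G major: G, Am, Bm, C, D, Em, F#dim.
Reading the progression, the first chord not in that set is C#m, so the modulation leaves G major there.
The chord immediately before C#m is Bm, which is diatonic to both keys: iii in G major and iv in F# minor.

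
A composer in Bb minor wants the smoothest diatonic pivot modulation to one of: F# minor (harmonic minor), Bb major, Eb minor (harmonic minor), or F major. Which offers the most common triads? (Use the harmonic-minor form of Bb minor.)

Bb major

Triads of Bb minor (harmonic minor): Bbm (i), Cdim (ii°), Dbaug (III+), Ebm (iv), F (V), Gb (VI), Adim (vii°).
F# minor (harmonic minor) shares 0: none.
Bb major shares 2: F, Adim.
Eb minor (harmonic minor) shares 1: Ebm.
F major shares 1: F.
The most common triads (2) are shared with Bb major.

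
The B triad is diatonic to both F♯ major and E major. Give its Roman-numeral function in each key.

The scale of F♯ major is F♯ G♯ A♯ B C♯ D♯ E♯; B is degree 4, and the triad built there (B-D♯-F♯) is major, so it is IV.
The scale of E major is E F♯ G♯ A B C♯ D♯; B is degree 5, and the triad built there (B-D♯-F♯) is major, so it is V.

IV in F♯ major; V in E major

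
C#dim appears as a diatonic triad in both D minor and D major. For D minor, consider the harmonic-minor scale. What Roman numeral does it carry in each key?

The scale of D minor (harmonic minor) is D E F G A Bb C#; C# is degree 7, and the triad built there (C#-E-G) is diminished, so it is vii°.
The scale of D major is D E F# G A B C#; C# is degree 7, and the triad built there (C#-E-G) is diminished, so it is vii°.

vii° in D minor; vii° in D major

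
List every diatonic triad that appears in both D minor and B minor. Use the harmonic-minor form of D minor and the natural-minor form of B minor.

A, C#dim

Triads in D minor (harmonic minor): Dm (i), Edim (ii°), Faug (III+), Gm (iv), A (V), Bb (VI), C#dim (vii°).
Triads in B minor (natural minor): Bm (i), C#dim (ii°), D (III), Em (iv), F#m (v), G (VI), A (VII).
Shared triads with their functions: A (V in D minor, VII in B minor); C#dim (vii° in D minor, ii° in B minor).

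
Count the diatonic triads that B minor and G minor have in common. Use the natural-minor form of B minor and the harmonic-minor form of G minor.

1

Diatonic triads of B minor (natural minor): Bm (i), C#dim (ii°), D (III), Em (iv), F#m (v), G (VI), A (VII).
Diatonic triads of G minor (harmonic minor): Gm (i), Adim (ii°), Bbaug (III+), Cm (iv), D (V), Eb (VI), F#dim (vii°).
Matching root and quality in both lists: D.
That gives 1 common triad.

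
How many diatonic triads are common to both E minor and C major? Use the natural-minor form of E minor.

Diatonic triads of E minor (natural minor): E minor (i), F♯ diminished (ii°), G major (III), A minor (iv), B minor (v), C major (VI), D major (VII).
Diatonic triads of C major: C major (I), D minor (ii), E minor (iii), F major (IV), G major (V), A minor (vi), B diminished (vii°).
Matching root and quality in both lists: E minor, G major, A minor, C major.
That gives 4 common triads.

4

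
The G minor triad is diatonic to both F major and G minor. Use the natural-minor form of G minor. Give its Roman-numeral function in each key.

The scale of F major is F G A Bb C D E; G is degree 2, and the triad built there (G-Bb-D) is minor, so it is ii.
The scale of G minor (natural minor) is G A Bb C D Eb F; G is degree 1, and the triad built there (G-Bb-D) is minor, so it is i.

ii in F major; i in G minor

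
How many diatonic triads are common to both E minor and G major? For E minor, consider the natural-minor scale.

Diatonic triads of E minor (natural minor): Em (i), F#dim (ii°), G (III), Am (iv), Bm (v), C (VI), D (VII).
Diatonic triads of G major: G (I), Am (ii), Bm (iii), C (IV), D (V), Em (vi), F#dim (vii°).
Matching root and quality in both lists: Em, F#dim, G, Am, Bm, C, D.
That gives 7 common triads.

7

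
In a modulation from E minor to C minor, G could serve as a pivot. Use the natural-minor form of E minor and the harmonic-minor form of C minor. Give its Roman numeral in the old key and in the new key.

III in E minor; V in C minor

The scale of E minor (natural minor) is E F# G A B C D; G is degree 3, and the triad built there (G-B-D) is major, so it is III.
The scale of C minor (harmonic minor) is C D Eb F G Ab B; G is degree 5, and the triad built there (G-B-D) is major, so it is V.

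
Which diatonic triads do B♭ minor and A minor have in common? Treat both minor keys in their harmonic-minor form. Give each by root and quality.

F

Triads in B♭ minor (harmonic minor): B♭m (i), Cdim (ii°), D♭aug (III+), E♭m (iv), F (V), G♭ (VI), Adim (vii°).
Triads in A minor (harmonic minor): Am (i), Bdim (ii°), Caug (III+), Dm (iv), E (V), F (VI), G♯dim (vii°).
Shared triads with their functions: F (V in B♭ minor, VI in A minor).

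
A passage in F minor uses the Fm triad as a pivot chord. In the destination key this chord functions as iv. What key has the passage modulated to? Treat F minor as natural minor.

The numeral iv denotes a minor triad on scale degree 4. With F on degree 4, the tonic of the new key is C.
Degree 4 carries a minor triad in minor keys, so the destination is C minor.
Check: the diatonic triads of C minor (natural minor) are Cm (i), Ddim (ii°), Eb (III), Fm (iv), Gm (v), Ab (VI), Bb (VII) — Fm is indeed iv.

C minor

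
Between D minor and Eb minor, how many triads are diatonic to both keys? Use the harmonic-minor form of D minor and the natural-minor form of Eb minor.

Diatonic triads of D minor (harmonic minor): Dm (i), Edim (ii°), Faug (III+), Gm (iv), A (V), Bb (VI), C#dim (vii°).
Diatonic triads of Eb minor (natural minor): Ebm (i), Fdim (ii°), Gb (III), Abm (iv), Bbm (v), Cb (VI), Db (VII).
No triad has the same root and quality in both keys.

0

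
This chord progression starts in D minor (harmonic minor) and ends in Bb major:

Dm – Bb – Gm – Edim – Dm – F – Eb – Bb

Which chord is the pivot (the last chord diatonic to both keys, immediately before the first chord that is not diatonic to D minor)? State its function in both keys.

Chords diatonic to D minor: Dm, Edim, Faug, Gm, A, Bb, C#dim.
Reading the progression, the first chord not in that set is F, so the modulation leaves D minor there.
The chord immediately before F is Dm, which is diatonic to both keys: i in D minor and iii in Bb major.

Dm — i in D minor, iii in Bb major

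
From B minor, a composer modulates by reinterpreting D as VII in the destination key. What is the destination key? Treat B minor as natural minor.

E minor

The numeral VII denotes a major triad on scale degree 7. With D on degree 7, the tonic of the new key is E.
Degree 7 carries a major triad in natural-minor keys, so the destination is E minor.
Check: the diatonic triads of E minor (natural minor) are Em (i), F♯dim (ii°), G (III), Am (iv), Bm (v), C (VI), D (VII) — D is indeed VII.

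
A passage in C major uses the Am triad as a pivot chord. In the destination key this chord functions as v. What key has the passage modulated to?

D minor

The numeral v denotes a minor triad on scale degree 5. With A on degree 5, the tonic of the new key is D.
Degree 5 carries a minor triad in natural-minor keys, so the destination is D minor.
Check: the diatonic triads of D minor (natural minor) are Dm (i), Edim (ii°), F (III), Gm (iv), Am (v), Bb (VI), C (VII) — Am is indeed v.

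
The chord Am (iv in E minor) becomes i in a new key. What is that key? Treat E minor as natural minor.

A minor

The numeral i denotes a minor triad on scale degree 1. With A on degree 1, the tonic of the new key is A.
Degree 1 carries a minor triad in minor keys, so the destination is A minor.
Check: the diatonic triads of A minor (natural minor) are Am (i), Bdim (ii°), C (III), Dm (iv), Em (v), F (VI), G (VII) — Am is indeed i.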